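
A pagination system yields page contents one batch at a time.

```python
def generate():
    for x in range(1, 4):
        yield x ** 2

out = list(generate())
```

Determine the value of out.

Step 1: For each x in range(1, 4), yield x**2:
  x=1: yield 1**2 = 1
  x=2: yield 2**2 = 4
  x=3: yield 3**2 = 9
Therefore out = [1, 4, 9].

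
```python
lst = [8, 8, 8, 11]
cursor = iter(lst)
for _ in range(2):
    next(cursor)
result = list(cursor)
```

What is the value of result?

Step 1: Create iterator over [8, 8, 8, 11].
Step 2: Advance 2 positions (consuming [8, 8]).
Step 3: list() collects remaining elements: [8, 11].
Therefore result = [8, 11].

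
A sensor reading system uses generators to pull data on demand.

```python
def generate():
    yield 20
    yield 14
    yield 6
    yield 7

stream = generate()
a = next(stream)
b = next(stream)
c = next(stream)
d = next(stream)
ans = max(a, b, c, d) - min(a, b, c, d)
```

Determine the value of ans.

Step 1: Create generator and consume all values:
  a = next(stream) = 20
  b = next(stream) = 14
  c = next(stream) = 6
  d = next(stream) = 7
Step 2: max = 20, min = 6, ans = 20 - 6 = 14.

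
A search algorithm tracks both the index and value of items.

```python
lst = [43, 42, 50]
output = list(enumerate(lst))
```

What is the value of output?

Step 1: enumerate pairs each element with its index:
  (0, 43)
  (1, 42)
  (2, 50)
Therefore output = [(0, 43), (1, 42), (2, 50)].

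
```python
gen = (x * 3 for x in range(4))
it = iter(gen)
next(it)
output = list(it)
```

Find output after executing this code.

Step 1: Generator produces [0, 3, 6, 9].
Step 2: next(it) consumes first element (0).
Step 3: list(it) collects remaining: [3, 6, 9].
Therefore output = [3, 6, 9].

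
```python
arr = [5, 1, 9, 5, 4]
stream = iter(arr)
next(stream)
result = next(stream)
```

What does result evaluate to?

Step 1: Create iterator over [5, 1, 9, 5, 4].
Step 2: next() consumes 5.
Step 3: next() returns 1.
Therefore result = 1.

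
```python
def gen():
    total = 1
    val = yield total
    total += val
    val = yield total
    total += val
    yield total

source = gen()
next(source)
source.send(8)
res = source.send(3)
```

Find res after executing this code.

Step 1: next() -> yield total=1.
Step 2: send(8) -> val=8, total = 1+8 = 9, yield 9.
Step 3: send(3) -> val=3, total = 9+3 = 12, yield 12.
Therefore res = 12.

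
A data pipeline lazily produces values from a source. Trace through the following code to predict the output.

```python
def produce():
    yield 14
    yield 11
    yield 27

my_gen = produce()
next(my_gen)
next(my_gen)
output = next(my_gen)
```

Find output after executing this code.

Step 1: produce() creates a generator.
Step 2: next(my_gen) yields 14 (consumed and discarded).
Step 3: next(my_gen) yields 11 (consumed and discarded).
Step 4: next(my_gen) yields 27, assigned to output.
Therefore output = 27.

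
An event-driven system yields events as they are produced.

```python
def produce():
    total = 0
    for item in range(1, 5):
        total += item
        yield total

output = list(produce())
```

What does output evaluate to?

Step 1: Generator accumulates running sum:
  item=1: total = 1, yield 1
  item=2: total = 3, yield 3
  item=3: total = 6, yield 6
  item=4: total = 10, yield 10
Therefore output = [1, 3, 6, 10].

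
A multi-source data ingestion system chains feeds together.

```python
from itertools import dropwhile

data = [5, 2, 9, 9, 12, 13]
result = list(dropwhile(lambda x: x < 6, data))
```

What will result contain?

Step 1: dropwhile drops elements while < 6:
  5 < 6: dropped
  2 < 6: dropped
  9: kept (dropping stopped)
Step 2: Remaining elements kept regardless of condition.
Therefore result = [9, 9, 12, 13].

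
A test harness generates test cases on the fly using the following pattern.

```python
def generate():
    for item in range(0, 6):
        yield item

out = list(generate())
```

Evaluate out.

Step 1: The generator yields each value from range(0, 6).
Step 2: list() consumes all yields: [0, 1, 2, 3, 4, 5].
Therefore out = [0, 1, 2, 3, 4, 5].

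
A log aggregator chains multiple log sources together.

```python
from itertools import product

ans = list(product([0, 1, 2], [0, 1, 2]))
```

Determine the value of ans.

Step 1: product([0, 1, 2], [0, 1, 2]) gives all pairs:
  (0, 0)
  (0, 1)
  (0, 2)
  (1, 0)
  (1, 1)
  (1, 2)
  (2, 0)
  (2, 1)
  (2, 2)
Therefore ans = [(0, 0), (0, 1), (0, 2), (1, 0), (1, 1), (1, 2), (2, 0), (2, 1), (2, 2)].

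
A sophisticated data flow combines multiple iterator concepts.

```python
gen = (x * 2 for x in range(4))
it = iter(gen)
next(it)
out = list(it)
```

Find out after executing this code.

Step 1: Generator produces [0, 2, 4, 6].
Step 2: next(it) consumes first element (0).
Step 3: list(it) collects remaining: [2, 4, 6].
Therefore out = [2, 4, 6].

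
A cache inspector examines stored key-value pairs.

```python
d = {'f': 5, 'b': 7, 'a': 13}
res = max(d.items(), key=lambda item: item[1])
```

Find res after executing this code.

Step 1: Find item with maximum value:
  ('f', 5)
  ('b', 7)
  ('a', 13)
Step 2: Maximum value is 13 at key 'a'.
Therefore res = ('a', 13).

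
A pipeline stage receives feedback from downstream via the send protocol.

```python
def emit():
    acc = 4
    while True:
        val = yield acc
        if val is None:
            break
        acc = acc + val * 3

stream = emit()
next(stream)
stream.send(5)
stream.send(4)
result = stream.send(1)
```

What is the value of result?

Step 1: next() -> yield acc=4.
Step 2: send(5) -> val=5, acc = 4 + 5*3 = 19, yield 19.
Step 3: send(4) -> val=4, acc = 19 + 4*3 = 31, yield 31.
Step 4: send(1) -> val=1, acc = 31 + 1*3 = 34, yield 34.
Therefore result = 34.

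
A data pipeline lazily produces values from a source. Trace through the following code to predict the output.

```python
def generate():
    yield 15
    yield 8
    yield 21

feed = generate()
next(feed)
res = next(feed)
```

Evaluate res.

Step 1: generate() creates a generator.
Step 2: next(feed) yields 15 (consumed and discarded).
Step 3: next(feed) yields 8, assigned to res.
Therefore res = 8.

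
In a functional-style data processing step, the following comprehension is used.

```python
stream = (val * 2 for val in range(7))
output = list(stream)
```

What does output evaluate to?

Step 1: For each val in range(7), compute val*2:
  val=0: 0*2 = 0
  val=1: 1*2 = 2
  val=2: 2*2 = 4
  val=3: 3*2 = 6
  val=4: 4*2 = 8
  val=5: 5*2 = 10
  val=6: 6*2 = 12
Therefore output = [0, 2, 4, 6, 8, 10, 12].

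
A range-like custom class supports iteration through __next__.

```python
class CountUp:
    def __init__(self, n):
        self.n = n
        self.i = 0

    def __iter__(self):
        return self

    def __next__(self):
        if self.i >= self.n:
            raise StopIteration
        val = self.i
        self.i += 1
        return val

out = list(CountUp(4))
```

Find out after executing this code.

Step 1: CountUp(4) creates an iterator counting 0 to 3.
Step 2: list() consumes all values: [0, 1, 2, 3].
Therefore out = [0, 1, 2, 3].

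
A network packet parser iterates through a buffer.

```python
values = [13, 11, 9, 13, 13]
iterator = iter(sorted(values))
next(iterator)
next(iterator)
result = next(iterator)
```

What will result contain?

Step 1: sorted([13, 11, 9, 13, 13]) = [9, 11, 13, 13, 13].
Step 2: Create iterator and skip 2 elements.
Step 3: next() returns 13.
Therefore result = 13.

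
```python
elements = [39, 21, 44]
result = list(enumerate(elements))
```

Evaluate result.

Step 1: enumerate pairs each element with its index:
  (0, 39)
  (1, 21)
  (2, 44)
Therefore result = [(0, 39), (1, 21), (2, 44)].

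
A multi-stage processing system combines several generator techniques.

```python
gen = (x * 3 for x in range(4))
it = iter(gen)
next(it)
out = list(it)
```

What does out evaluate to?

Step 1: Generator produces [0, 3, 6, 9].
Step 2: next(it) consumes first element (0).
Step 3: list(it) collects remaining: [3, 6, 9].
Therefore out = [3, 6, 9].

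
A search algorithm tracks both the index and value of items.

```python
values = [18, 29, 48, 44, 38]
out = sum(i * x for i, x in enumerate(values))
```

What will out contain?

Step 1: Compute i * x for each (i, x) in enumerate([18, 29, 48, 44, 38]):
  i=0, x=18: 0*18 = 0
  i=1, x=29: 1*29 = 29
  i=2, x=48: 2*48 = 96
  i=3, x=44: 3*44 = 132
  i=4, x=38: 4*38 = 152
Step 2: sum = 0 + 29 + 96 + 132 + 152 = 409.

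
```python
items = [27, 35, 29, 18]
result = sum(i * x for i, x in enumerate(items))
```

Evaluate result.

Step 1: Compute i * x for each (i, x) in enumerate([27, 35, 29, 18]):
  i=0, x=27: 0*27 = 0
  i=1, x=35: 1*35 = 35
  i=2, x=29: 2*29 = 58
  i=3, x=18: 3*18 = 54
Step 2: sum = 0 + 35 + 58 + 54 = 147.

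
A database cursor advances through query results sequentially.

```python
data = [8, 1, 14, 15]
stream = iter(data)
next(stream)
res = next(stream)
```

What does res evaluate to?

Step 1: Create iterator over [8, 1, 14, 15].
Step 2: next() consumes 8.
Step 3: next() returns 1.
Therefore res = 1.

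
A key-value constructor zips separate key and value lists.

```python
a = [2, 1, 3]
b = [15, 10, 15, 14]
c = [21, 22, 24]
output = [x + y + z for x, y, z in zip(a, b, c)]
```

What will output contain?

Step 1: zip three lists (truncates to shortest, len=3):
  2 + 15 + 21 = 38
  1 + 10 + 22 = 33
  3 + 15 + 24 = 42
Therefore output = [38, 33, 42].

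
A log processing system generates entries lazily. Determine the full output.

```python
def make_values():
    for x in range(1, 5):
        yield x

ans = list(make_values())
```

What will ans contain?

Step 1: The generator yields each value from range(1, 5).
Step 2: list() consumes all yields: [1, 2, 3, 4].
Therefore ans = [1, 2, 3, 4].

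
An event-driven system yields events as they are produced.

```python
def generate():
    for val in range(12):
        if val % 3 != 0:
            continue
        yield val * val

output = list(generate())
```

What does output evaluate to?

Step 1: Only yield val**2 when val is divisible by 3:
  val=0: 0 % 3 == 0, yield 0**2 = 0
  val=3: 3 % 3 == 0, yield 3**2 = 9
  val=6: 6 % 3 == 0, yield 6**2 = 36
  val=9: 9 % 3 == 0, yield 9**2 = 81
Therefore output = [0, 9, 36, 81].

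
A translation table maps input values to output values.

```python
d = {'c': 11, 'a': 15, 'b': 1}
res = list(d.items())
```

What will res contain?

Step 1: d.items() returns (key, value) pairs in insertion order.
Therefore res = [('c', 11), ('a', 15), ('b', 1)].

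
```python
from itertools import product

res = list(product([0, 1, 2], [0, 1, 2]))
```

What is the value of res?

Step 1: product([0, 1, 2], [0, 1, 2]) gives all pairs:
  (0, 0)
  (0, 1)
  (0, 2)
  (1, 0)
  (1, 1)
  (1, 2)
  (2, 0)
  (2, 1)
  (2, 2)
Therefore res = [(0, 0), (0, 1), (0, 2), (1, 0), (1, 1), (1, 2), (2, 0), (2, 1), (2, 2)].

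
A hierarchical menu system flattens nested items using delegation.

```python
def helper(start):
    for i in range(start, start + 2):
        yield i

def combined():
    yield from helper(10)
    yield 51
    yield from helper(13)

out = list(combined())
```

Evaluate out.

Step 1: combined() delegates to helper(10):
  yield 10
  yield 11
Step 2: yield 51
Step 3: Delegates to helper(13):
  yield 13
  yield 14
Therefore out = [10, 11, 51, 13, 14].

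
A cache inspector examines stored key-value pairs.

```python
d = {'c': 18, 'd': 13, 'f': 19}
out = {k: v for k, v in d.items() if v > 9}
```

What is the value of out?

Step 1: Filter items where value > 9:
  'c': 18 > 9: kept
  'd': 13 > 9: kept
  'f': 19 > 9: kept
Therefore out = {'c': 18, 'd': 13, 'f': 19}.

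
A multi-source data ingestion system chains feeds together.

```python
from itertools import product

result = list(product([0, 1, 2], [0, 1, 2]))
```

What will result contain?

Step 1: product([0, 1, 2], [0, 1, 2]) gives all pairs:
  (0, 0)
  (0, 1)
  (0, 2)
  (1, 0)
  (1, 1)
  (1, 2)
  (2, 0)
  (2, 1)
  (2, 2)
Therefore result = [(0, 0), (0, 1), (0, 2), (1, 0), (1, 1), (1, 2), (2, 0), (2, 1), (2, 2)].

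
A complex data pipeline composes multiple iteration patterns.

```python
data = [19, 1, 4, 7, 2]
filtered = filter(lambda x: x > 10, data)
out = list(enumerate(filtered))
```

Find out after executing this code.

Step 1: Filter [19, 1, 4, 7, 2] for > 10: [19].
Step 2: enumerate re-indexes from 0: [(0, 19)].
Therefore out = [(0, 19)].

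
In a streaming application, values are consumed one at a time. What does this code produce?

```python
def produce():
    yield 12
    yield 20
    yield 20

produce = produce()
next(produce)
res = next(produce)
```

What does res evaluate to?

Step 1: produce() creates a generator.
Step 2: next(produce) yields 12 (consumed and discarded).
Step 3: next(produce) yields 20, assigned to res.
Therefore res = 20.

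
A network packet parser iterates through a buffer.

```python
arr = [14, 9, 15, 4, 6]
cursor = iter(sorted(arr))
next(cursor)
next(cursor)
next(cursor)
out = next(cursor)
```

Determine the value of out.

Step 1: sorted([14, 9, 15, 4, 6]) = [4, 6, 9, 14, 15].
Step 2: Create iterator and skip 3 elements.
Step 3: next() returns 14.
Therefore out = 14.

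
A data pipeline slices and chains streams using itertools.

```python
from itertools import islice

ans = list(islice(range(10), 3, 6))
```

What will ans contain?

Step 1: islice(range(10), 3, 6) takes elements at indices [3, 6).
Step 2: Elements: [3, 4, 5].
Therefore ans = [3, 4, 5].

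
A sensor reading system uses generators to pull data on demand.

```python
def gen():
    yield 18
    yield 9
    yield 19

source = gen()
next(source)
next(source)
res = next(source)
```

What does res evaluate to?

Step 1: gen() creates a generator.
Step 2: next(source) yields 18 (consumed and discarded).
Step 3: next(source) yields 9 (consumed and discarded).
Step 4: next(source) yields 19, assigned to res.
Therefore res = 19.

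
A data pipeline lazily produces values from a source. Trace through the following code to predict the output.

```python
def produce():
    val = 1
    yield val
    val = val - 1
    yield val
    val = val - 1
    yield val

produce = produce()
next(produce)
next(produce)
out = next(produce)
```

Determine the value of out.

Step 1: Trace through generator execution:
  Yield 1: val starts at 1, yield 1
  Yield 2: val = 1 - 1 = 0, yield 0
  Yield 3: val = 0 - 1 = -1, yield -1
Step 2: First next() gets 1, second next() gets the second value, third next() yields -1.
Therefore out = -1.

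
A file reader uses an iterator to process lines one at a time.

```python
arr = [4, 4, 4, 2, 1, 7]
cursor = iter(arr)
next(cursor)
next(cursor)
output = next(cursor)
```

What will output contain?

Step 1: Create iterator over [4, 4, 4, 2, 1, 7].
Step 2: next() consumes 4.
Step 3: next() consumes 4.
Step 4: next() returns 4.
Therefore output = 4.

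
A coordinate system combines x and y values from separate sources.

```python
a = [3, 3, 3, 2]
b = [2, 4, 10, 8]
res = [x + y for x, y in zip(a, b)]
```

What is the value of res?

Step 1: Add corresponding elements:
  3 + 2 = 5
  3 + 4 = 7
  3 + 10 = 13
  2 + 8 = 10
Therefore res = [5, 7, 13, 10].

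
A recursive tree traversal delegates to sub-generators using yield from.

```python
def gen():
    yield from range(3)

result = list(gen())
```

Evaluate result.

Step 1: yield from delegates to the iterable, yielding each element.
Step 2: Collected values: [0, 1, 2].
Therefore result = [0, 1, 2].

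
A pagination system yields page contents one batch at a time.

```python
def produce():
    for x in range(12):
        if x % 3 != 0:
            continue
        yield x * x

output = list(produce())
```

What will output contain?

Step 1: Only yield x**2 when x is divisible by 3:
  x=0: 0 % 3 == 0, yield 0**2 = 0
  x=3: 3 % 3 == 0, yield 3**2 = 9
  x=6: 6 % 3 == 0, yield 6**2 = 36
  x=9: 9 % 3 == 0, yield 9**2 = 81
Therefore output = [0, 9, 36, 81].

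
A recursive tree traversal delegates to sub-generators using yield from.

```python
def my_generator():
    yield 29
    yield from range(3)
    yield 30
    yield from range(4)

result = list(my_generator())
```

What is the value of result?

Step 1: Trace yields in order:
  yield 29
  yield 0
  yield 1
  yield 2
  yield 30
  yield 0
  yield 1
  yield 2
  yield 3
Therefore result = [29, 0, 1, 2, 30, 0, 1, 2, 3].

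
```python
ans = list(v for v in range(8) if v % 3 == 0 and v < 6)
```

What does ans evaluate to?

Step 1: Filter range(8) where v % 3 == 0 and v < 6:
  v=0: both conditions met, included
  v=1: excluded (1 % 3 != 0)
  v=2: excluded (2 % 3 != 0)
  v=3: both conditions met, included
  v=4: excluded (4 % 3 != 0)
  v=5: excluded (5 % 3 != 0)
  v=6: excluded (6 >= 6)
  v=7: excluded (7 % 3 != 0, 7 >= 6)
Therefore ans = [0, 3].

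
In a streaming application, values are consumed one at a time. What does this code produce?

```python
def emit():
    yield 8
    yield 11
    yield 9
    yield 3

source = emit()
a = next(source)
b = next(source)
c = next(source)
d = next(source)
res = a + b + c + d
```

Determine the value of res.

Step 1: Create generator and consume all values:
  a = next(source) = 8
  b = next(source) = 11
  c = next(source) = 9
  d = next(source) = 3
Step 2: res = 8 + 11 + 9 + 3 = 31.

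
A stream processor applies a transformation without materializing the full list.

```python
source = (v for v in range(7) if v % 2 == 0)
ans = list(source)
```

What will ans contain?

Step 1: Filter range(7) keeping only even values:
  v=0: even, included
  v=1: odd, excluded
  v=2: even, included
  v=3: odd, excluded
  v=4: even, included
  v=5: odd, excluded
  v=6: even, included
Therefore ans = [0, 2, 4, 6].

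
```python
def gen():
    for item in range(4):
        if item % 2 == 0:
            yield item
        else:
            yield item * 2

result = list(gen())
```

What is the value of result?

Step 1: For each item in range(4), yield item if even, else item*2:
  item=0 (even): yield 0
  item=1 (odd): yield 1*2 = 2
  item=2 (even): yield 2
  item=3 (odd): yield 3*2 = 6
Therefore result = [0, 2, 2, 6].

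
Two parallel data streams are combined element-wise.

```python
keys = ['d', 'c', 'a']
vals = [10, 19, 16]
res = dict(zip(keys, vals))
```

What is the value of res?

Step 1: zip pairs keys with values:
  'd' -> 10
  'c' -> 19
  'a' -> 16
Therefore res = {'d': 10, 'c': 19, 'a': 16}.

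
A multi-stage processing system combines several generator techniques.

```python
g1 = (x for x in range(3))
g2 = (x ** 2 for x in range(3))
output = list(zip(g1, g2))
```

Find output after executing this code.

Step 1: g1 produces [0, 1, 2].
Step 2: g2 produces [0, 1, 4].
Step 3: zip pairs them: [(0, 0), (1, 1), (2, 4)].
Therefore output = [(0, 0), (1, 1), (2, 4)].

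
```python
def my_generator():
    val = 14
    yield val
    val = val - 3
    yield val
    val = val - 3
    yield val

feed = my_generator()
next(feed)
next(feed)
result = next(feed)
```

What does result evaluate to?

Step 1: Trace through generator execution:
  Yield 1: val starts at 14, yield 14
  Yield 2: val = 14 - 3 = 11, yield 11
  Yield 3: val = 11 - 3 = 8, yield 8
Step 2: First next() gets 14, second next() gets the second value, third next() yields 8.
Therefore result = 8.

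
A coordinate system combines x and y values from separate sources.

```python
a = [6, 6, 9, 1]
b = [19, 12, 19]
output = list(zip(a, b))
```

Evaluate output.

Step 1: zip stops at shortest (len(a)=4, len(b)=3):
  Index 0: (6, 19)
  Index 1: (6, 12)
  Index 2: (9, 19)
Step 2: Last element of a (1) has no pair, dropped.
Therefore output = [(6, 19), (6, 12), (9, 19)].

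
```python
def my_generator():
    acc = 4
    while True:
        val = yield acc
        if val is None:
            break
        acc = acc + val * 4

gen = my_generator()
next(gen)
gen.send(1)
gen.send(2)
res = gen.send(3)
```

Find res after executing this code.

Step 1: next() -> yield acc=4.
Step 2: send(1) -> val=1, acc = 4 + 1*4 = 8, yield 8.
Step 3: send(2) -> val=2, acc = 8 + 2*4 = 16, yield 16.
Step 4: send(3) -> val=3, acc = 16 + 3*4 = 28, yield 28.
Therefore res = 28.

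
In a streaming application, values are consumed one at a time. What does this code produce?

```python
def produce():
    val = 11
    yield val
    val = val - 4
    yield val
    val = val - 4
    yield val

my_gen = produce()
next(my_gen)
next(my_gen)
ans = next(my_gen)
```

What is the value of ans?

Step 1: Trace through generator execution:
  Yield 1: val starts at 11, yield 11
  Yield 2: val = 11 - 4 = 7, yield 7
  Yield 3: val = 7 - 4 = 3, yield 3
Step 2: First next() gets 11, second next() gets the second value, third next() yields 3.
Therefore ans = 3.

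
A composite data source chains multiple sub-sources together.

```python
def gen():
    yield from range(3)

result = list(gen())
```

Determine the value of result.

Step 1: yield from delegates to the iterable, yielding each element.
Step 2: Collected values: [0, 1, 2].
Therefore result = [0, 1, 2].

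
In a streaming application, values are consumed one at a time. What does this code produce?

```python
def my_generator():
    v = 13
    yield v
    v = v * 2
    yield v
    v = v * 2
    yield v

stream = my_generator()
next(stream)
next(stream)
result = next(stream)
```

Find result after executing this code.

Step 1: Trace through generator execution:
  Yield 1: v starts at 13, yield 13
  Yield 2: v = 13 * 2 = 26, yield 26
  Yield 3: v = 26 * 2 = 52, yield 52
Step 2: First next() gets 13, second next() gets the second value, third next() yields 52.
Therefore result = 52.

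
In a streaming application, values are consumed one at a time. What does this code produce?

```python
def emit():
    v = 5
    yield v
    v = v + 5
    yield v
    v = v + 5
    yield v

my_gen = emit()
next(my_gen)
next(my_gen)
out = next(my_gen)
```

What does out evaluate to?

Step 1: Trace through generator execution:
  Yield 1: v starts at 5, yield 5
  Yield 2: v = 5 + 5 = 10, yield 10
  Yield 3: v = 10 + 5 = 15, yield 15
Step 2: First next() gets 5, second next() gets the second value, third next() yields 15.
Therefore out = 15.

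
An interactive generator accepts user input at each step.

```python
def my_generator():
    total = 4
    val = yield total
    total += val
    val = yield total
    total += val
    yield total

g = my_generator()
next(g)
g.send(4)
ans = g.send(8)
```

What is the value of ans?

Step 1: next() -> yield total=4.
Step 2: send(4) -> val=4, total = 4+4 = 8, yield 8.
Step 3: send(8) -> val=8, total = 8+8 = 16, yield 16.
Therefore ans = 16.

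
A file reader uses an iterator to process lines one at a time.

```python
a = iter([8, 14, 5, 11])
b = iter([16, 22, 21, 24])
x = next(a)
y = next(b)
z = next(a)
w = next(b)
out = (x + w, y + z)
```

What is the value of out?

Step 1: a iterates [8, 14, 5, 11], b iterates [16, 22, 21, 24].
Step 2: x = next(a) = 8, y = next(b) = 16.
Step 3: z = next(a) = 14, w = next(b) = 22.
Step 4: out = (8 + 22, 16 + 14) = (30, 30).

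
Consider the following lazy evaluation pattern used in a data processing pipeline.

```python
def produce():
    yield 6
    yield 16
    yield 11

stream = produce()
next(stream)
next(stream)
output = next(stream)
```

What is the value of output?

Step 1: produce() creates a generator.
Step 2: next(stream) yields 6 (consumed and discarded).
Step 3: next(stream) yields 16 (consumed and discarded).
Step 4: next(stream) yields 11, assigned to output.
Therefore output = 11.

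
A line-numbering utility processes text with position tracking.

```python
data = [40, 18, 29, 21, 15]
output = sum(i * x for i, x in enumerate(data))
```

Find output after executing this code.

Step 1: Compute i * x for each (i, x) in enumerate([40, 18, 29, 21, 15]):
  i=0, x=40: 0*40 = 0
  i=1, x=18: 1*18 = 18
  i=2, x=29: 2*29 = 58
  i=3, x=21: 3*21 = 63
  i=4, x=15: 4*15 = 60
Step 2: sum = 0 + 18 + 58 + 63 + 60 = 199.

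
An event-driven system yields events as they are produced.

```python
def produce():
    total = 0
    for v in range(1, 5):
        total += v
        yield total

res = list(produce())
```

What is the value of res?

Step 1: Generator accumulates running sum:
  v=1: total = 1, yield 1
  v=2: total = 3, yield 3
  v=3: total = 6, yield 6
  v=4: total = 10, yield 10
Therefore res = [1, 3, 6, 10].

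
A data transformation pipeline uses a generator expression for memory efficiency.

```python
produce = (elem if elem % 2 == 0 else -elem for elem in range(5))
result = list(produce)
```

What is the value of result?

Step 1: For each elem in range(5), yield elem if even, else -elem:
  elem=0: even, yield 0
  elem=1: odd, yield -1
  elem=2: even, yield 2
  elem=3: odd, yield -3
  elem=4: even, yield 4
Therefore result = [0, -1, 2, -3, 4].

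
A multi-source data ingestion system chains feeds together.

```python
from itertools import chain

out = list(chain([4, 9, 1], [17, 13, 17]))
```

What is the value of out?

Step 1: chain() concatenates iterables: [4, 9, 1] + [17, 13, 17].
Therefore out = [4, 9, 1, 17, 13, 17].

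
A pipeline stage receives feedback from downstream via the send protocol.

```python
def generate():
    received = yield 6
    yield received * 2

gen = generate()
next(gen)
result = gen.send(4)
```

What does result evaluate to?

Step 1: next(gen) advances to first yield, producing 6.
Step 2: send(4) resumes, received = 4.
Step 3: yield received * 2 = 4 * 2 = 8.
Therefore result = 8.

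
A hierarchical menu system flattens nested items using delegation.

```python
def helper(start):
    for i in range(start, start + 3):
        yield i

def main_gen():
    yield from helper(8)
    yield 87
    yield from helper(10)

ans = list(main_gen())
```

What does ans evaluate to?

Step 1: main_gen() delegates to helper(8):
  yield 8
  yield 9
  yield 10
Step 2: yield 87
Step 3: Delegates to helper(10):
  yield 10
  yield 11
  yield 12
Therefore ans = [8, 9, 10, 87, 10, 11, 12].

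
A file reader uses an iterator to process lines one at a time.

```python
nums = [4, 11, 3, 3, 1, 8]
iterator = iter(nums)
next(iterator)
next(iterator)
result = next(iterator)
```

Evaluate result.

Step 1: Create iterator over [4, 11, 3, 3, 1, 8].
Step 2: next() consumes 4.
Step 3: next() consumes 11.
Step 4: next() returns 3.
Therefore result = 3.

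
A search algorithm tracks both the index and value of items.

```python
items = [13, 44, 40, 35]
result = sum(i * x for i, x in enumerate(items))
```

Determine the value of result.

Step 1: Compute i * x for each (i, x) in enumerate([13, 44, 40, 35]):
  i=0, x=13: 0*13 = 0
  i=1, x=44: 1*44 = 44
  i=2, x=40: 2*40 = 80
  i=3, x=35: 3*35 = 105
Step 2: sum = 0 + 44 + 80 + 105 = 229.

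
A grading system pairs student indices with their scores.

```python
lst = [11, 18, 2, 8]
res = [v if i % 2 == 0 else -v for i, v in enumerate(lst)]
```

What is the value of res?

Step 1: For each (i, v), keep v if i is even, negate if odd:
  i=0 (even): keep 11
  i=1 (odd): negate to -18
  i=2 (even): keep 2
  i=3 (odd): negate to -8
Therefore res = [11, -18, 2, -8].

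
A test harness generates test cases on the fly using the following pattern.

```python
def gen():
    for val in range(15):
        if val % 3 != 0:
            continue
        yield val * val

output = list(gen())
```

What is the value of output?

Step 1: Only yield val**2 when val is divisible by 3:
  val=0: 0 % 3 == 0, yield 0**2 = 0
  val=3: 3 % 3 == 0, yield 3**2 = 9
  val=6: 6 % 3 == 0, yield 6**2 = 36
  val=9: 9 % 3 == 0, yield 9**2 = 81
  val=12: 12 % 3 == 0, yield 12**2 = 144
Therefore output = [0, 9, 36, 81, 144].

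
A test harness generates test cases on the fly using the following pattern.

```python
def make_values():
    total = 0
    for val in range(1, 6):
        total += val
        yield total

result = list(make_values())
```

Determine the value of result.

Step 1: Generator accumulates running sum:
  val=1: total = 1, yield 1
  val=2: total = 3, yield 3
  val=3: total = 6, yield 6
  val=4: total = 10, yield 10
  val=5: total = 15, yield 15
Therefore result = [1, 3, 6, 10, 15].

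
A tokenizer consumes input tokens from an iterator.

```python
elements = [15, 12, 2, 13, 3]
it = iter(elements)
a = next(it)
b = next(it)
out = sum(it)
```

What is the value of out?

Step 1: Create iterator over [15, 12, 2, 13, 3].
Step 2: a = next() = 15, b = next() = 12.
Step 3: sum() of remaining [2, 13, 3] = 18.
Therefore out = 18.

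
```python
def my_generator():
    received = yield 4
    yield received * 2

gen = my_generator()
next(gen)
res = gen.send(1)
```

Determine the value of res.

Step 1: next(gen) advances to first yield, producing 4.
Step 2: send(1) resumes, received = 1.
Step 3: yield received * 2 = 1 * 2 = 2.
Therefore res = 2.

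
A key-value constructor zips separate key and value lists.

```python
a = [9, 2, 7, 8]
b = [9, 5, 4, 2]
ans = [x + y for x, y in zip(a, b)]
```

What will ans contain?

Step 1: Add corresponding elements:
  9 + 9 = 18
  2 + 5 = 7
  7 + 4 = 11
  8 + 2 = 10
Therefore ans = [18, 7, 11, 10].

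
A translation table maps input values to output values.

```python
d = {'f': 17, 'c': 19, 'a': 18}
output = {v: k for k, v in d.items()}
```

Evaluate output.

Step 1: Invert dict (swap keys and values):
  'f': 17 -> 17: 'f'
  'c': 19 -> 19: 'c'
  'a': 18 -> 18: 'a'
Therefore output = {17: 'f', 19: 'c', 18: 'a'}.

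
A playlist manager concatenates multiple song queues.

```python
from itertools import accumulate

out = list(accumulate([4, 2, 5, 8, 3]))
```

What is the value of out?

Step 1: accumulate computes running sums:
  + 4 = 4
  + 2 = 6
  + 5 = 11
  + 8 = 19
  + 3 = 22
Therefore out = [4, 6, 11, 19, 22].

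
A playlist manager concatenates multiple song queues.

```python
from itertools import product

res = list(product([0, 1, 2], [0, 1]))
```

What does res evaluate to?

Step 1: product([0, 1, 2], [0, 1]) gives all pairs:
  (0, 0)
  (0, 1)
  (1, 0)
  (1, 1)
  (2, 0)
  (2, 1)
Therefore res = [(0, 0), (0, 1), (1, 0), (1, 1), (2, 0), (2, 1)].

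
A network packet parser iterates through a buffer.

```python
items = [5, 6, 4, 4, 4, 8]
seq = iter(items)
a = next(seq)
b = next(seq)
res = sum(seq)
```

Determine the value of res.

Step 1: Create iterator over [5, 6, 4, 4, 4, 8].
Step 2: a = next() = 5, b = next() = 6.
Step 3: sum() of remaining [4, 4, 4, 8] = 20.
Therefore res = 20.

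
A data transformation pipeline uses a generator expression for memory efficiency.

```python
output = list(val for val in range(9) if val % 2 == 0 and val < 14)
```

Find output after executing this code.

Step 1: Filter range(9) where val % 2 == 0 and val < 14:
  val=0: both conditions met, included
  val=1: excluded (1 % 2 != 0)
  val=2: both conditions met, included
  val=3: excluded (3 % 2 != 0)
  val=4: both conditions met, included
  val=5: excluded (5 % 2 != 0)
  val=6: both conditions met, included
  val=7: excluded (7 % 2 != 0)
  val=8: both conditions met, included
Therefore output = [0, 2, 4, 6, 8].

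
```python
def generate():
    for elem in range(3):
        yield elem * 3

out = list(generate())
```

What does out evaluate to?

Step 1: For each elem in range(3), yield elem * 3:
  elem=0: yield 0 * 3 = 0
  elem=1: yield 1 * 3 = 3
  elem=2: yield 2 * 3 = 6
Therefore out = [0, 3, 6].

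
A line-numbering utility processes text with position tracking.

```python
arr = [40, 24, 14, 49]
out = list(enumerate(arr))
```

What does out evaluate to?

Step 1: enumerate pairs each element with its index:
  (0, 40)
  (1, 24)
  (2, 14)
  (3, 49)
Therefore out = [(0, 40), (1, 24), (2, 14), (3, 49)].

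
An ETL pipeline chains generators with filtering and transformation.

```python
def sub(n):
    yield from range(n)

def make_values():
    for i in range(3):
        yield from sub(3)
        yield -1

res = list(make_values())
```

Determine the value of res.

Step 1: For each i in range(3):
  i=0: yield from sub(3) -> [0, 1, 2], then yield -1
  i=1: yield from sub(3) -> [0, 1, 2], then yield -1
  i=2: yield from sub(3) -> [0, 1, 2], then yield -1
Therefore res = [0, 1, 2, -1, 0, 1, 2, -1, 0, 1, 2, -1].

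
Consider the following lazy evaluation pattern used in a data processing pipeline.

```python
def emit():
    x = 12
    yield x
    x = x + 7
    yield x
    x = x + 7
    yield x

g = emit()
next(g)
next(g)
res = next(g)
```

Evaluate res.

Step 1: Trace through generator execution:
  Yield 1: x starts at 12, yield 12
  Yield 2: x = 12 + 7 = 19, yield 19
  Yield 3: x = 19 + 7 = 26, yield 26
Step 2: First next() gets 12, second next() gets the second value, third next() yields 26.
Therefore res = 26.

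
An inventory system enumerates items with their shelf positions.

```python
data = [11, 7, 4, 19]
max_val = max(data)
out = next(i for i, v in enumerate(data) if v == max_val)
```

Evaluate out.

Step 1: max([11, 7, 4, 19]) = 19.
Step 2: Find first index where value == 19:
  Index 0: 11 != 19
  Index 1: 7 != 19
  Index 2: 4 != 19
  Index 3: 19 == 19, found!
Therefore out = 3.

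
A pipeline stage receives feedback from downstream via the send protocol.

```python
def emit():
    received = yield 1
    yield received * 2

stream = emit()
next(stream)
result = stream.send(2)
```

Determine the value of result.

Step 1: next(stream) advances to first yield, producing 1.
Step 2: send(2) resumes, received = 2.
Step 3: yield received * 2 = 2 * 2 = 4.
Therefore result = 4.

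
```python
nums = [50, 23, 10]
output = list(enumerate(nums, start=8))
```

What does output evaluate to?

Step 1: enumerate with start=8:
  (8, 50)
  (9, 23)
  (10, 10)
Therefore output = [(8, 50), (9, 23), (10, 10)].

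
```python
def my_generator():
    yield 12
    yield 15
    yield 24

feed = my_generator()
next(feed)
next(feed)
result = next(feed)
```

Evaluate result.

Step 1: my_generator() creates a generator.
Step 2: next(feed) yields 12 (consumed and discarded).
Step 3: next(feed) yields 15 (consumed and discarded).
Step 4: next(feed) yields 24, assigned to result.
Therefore result = 24.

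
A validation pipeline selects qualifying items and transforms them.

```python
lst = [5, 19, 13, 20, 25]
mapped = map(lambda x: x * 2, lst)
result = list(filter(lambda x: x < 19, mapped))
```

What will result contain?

Step 1: Map x * 2:
  5 -> 10
  19 -> 38
  13 -> 26
  20 -> 40
  25 -> 50
Step 2: Filter for < 19:
  10: kept
  38: removed
  26: removed
  40: removed
  50: removed
Therefore result = [10].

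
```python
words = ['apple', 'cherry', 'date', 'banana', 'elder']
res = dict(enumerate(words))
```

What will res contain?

Step 1: enumerate pairs indices with words:
  0 -> 'apple'
  1 -> 'cherry'
  2 -> 'date'
  3 -> 'banana'
  4 -> 'elder'
Therefore res = {0: 'apple', 1: 'cherry', 2: 'date', 3: 'banana', 4: 'elder'}.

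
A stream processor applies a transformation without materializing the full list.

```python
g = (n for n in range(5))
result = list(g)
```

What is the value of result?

Step 1: Generator expression iterates range(5): [0, 1, 2, 3, 4].
Step 2: list() collects all values.
Therefore result = [0, 1, 2, 3, 4].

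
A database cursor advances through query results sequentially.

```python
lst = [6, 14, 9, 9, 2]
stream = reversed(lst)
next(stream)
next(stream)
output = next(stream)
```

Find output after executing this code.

Step 1: reversed([6, 14, 9, 9, 2]) gives iterator: [2, 9, 9, 14, 6].
Step 2: First next() = 2, second next() = 9.
Step 3: Third next() = 9.
Therefore output = 9.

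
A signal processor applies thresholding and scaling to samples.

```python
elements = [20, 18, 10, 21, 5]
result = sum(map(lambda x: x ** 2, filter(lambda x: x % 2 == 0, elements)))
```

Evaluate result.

Step 1: Filter even numbers from [20, 18, 10, 21, 5]: [20, 18, 10]
Step 2: Square each: [400, 324, 100]
Step 3: Sum = 824.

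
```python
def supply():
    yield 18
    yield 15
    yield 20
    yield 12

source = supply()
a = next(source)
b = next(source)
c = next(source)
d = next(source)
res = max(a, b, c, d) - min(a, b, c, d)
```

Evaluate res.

Step 1: Create generator and consume all values:
  a = next(source) = 18
  b = next(source) = 15
  c = next(source) = 20
  d = next(source) = 12
Step 2: max = 20, min = 12, res = 20 - 12 = 8.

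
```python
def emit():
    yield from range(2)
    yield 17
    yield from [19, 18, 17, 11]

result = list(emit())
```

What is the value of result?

Step 1: Trace yields in order:
  yield 0
  yield 1
  yield 17
  yield 19
  yield 18
  yield 17
  yield 11
Therefore result = [0, 1, 17, 19, 18, 17, 11].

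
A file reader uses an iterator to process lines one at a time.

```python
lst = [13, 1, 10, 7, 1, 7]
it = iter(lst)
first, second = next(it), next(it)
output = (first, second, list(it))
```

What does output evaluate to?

Step 1: Create iterator over [13, 1, 10, 7, 1, 7].
Step 2: first = 13, second = 1.
Step 3: Remaining elements: [10, 7, 1, 7].
Therefore output = (13, 1, [10, 7, 1, 7]).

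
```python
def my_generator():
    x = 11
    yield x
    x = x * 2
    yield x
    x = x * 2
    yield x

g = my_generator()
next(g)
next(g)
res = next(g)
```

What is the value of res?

Step 1: Trace through generator execution:
  Yield 1: x starts at 11, yield 11
  Yield 2: x = 11 * 2 = 22, yield 22
  Yield 3: x = 22 * 2 = 44, yield 44
Step 2: First next() gets 11, second next() gets the second value, third next() yields 44.
Therefore res = 44.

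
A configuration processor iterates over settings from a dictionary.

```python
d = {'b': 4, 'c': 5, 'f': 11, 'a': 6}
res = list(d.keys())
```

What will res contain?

Step 1: d.keys() returns the dictionary keys in insertion order.
Therefore res = ['b', 'c', 'f', 'a'].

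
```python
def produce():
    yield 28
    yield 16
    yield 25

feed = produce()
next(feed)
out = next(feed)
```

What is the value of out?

Step 1: produce() creates a generator.
Step 2: next(feed) yields 28 (consumed and discarded).
Step 3: next(feed) yields 16, assigned to out.
Therefore out = 16.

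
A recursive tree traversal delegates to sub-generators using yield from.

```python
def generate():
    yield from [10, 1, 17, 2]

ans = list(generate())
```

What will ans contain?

Step 1: yield from delegates to the iterable, yielding each element.
Step 2: Collected values: [10, 1, 17, 2].
Therefore ans = [10, 1, 17, 2].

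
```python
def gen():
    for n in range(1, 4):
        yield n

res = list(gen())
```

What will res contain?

Step 1: The generator yields each value from range(1, 4).
Step 2: list() consumes all yields: [1, 2, 3].
Therefore res = [1, 2, 3].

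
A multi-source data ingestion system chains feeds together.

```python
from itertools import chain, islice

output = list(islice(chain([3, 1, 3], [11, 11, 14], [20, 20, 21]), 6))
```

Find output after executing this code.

Step 1: chain([3, 1, 3], [11, 11, 14], [20, 20, 21]) = [3, 1, 3, 11, 11, 14, 20, 20, 21].
Step 2: islice takes first 6 elements: [3, 1, 3, 11, 11, 14].
Therefore output = [3, 1, 3, 11, 11, 14].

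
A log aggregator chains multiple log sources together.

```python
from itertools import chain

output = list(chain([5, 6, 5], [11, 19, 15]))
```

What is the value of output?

Step 1: chain() concatenates iterables: [5, 6, 5] + [11, 19, 15].
Therefore output = [5, 6, 5, 11, 19, 15].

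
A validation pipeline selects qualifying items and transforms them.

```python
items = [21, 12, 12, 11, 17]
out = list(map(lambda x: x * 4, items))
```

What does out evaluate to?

Step 1: Apply lambda x: x * 4 to each element:
  21 -> 84
  12 -> 48
  12 -> 48
  11 -> 44
  17 -> 68
Therefore out = [84, 48, 48, 44, 68].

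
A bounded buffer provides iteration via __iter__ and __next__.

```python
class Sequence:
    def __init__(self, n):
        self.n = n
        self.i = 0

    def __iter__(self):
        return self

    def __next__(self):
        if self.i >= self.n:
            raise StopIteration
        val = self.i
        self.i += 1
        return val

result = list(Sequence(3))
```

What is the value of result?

Step 1: Sequence(3) creates an iterator counting 0 to 2.
Step 2: list() consumes all values: [0, 1, 2].
Therefore result = [0, 1, 2].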